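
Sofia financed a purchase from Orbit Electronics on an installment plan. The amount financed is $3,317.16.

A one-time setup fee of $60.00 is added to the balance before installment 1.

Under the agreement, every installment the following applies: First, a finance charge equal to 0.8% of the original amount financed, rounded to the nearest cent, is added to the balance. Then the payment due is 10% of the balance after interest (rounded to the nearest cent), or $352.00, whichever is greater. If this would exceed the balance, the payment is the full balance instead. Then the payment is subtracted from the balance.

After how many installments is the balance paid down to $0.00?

11

# | Opening | Interest | Payment | End bal
1 | $3,377.16 | $26.54 | $352.00 | $3,051.70
2 | $3,051.70 | $26.54 | $352.00 | $2,726.24
3 | $2,726.24 | $26.54 | $352.00 | $2,400.78
4 | $2,400.78 | $26.54 | $352.00 | $2,075.32
5 | $2,075.32 | $26.54 | $352.00 | $1,749.86
6 | $1,749.86 | $26.54 | $352.00 | $1,424.40
7 | $1,424.40 | $26.54 | $352.00 | $1,098.94
8 | $1,098.94 | $26.54 | $352.00 | $773.48
9 | $773.48 | $26.54 | $352.00 | $448.02
10 | $448.02 | $26.54 | $352.00 | $122.56
11 | $122.56 | $26.54 | $149.10 | $0.00
Balance reaches $0.00 in installment 11.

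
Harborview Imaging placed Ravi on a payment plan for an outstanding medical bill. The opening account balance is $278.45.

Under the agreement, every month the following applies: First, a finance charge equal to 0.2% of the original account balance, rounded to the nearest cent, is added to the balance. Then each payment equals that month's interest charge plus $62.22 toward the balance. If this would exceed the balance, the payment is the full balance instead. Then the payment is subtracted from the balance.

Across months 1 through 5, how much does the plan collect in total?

$281.25

# | Opening | Interest | Payment | End bal
1 | $278.45 | $0.56 | $62.78 | $216.23
2 | $216.23 | $0.56 | $62.78 | $154.01
3 | $154.01 | $0.56 | $62.78 | $91.79
4 | $91.79 | $0.56 | $62.78 | $29.57
5 | $29.57 | $0.56 | $30.13 | $0.00
Total paid: $281.25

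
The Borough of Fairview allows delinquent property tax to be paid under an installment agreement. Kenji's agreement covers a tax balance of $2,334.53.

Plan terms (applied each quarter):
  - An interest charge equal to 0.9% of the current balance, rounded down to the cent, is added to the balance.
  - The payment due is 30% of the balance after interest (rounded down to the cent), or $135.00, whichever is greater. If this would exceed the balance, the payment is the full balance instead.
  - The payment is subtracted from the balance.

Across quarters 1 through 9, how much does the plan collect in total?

Quarter 1: $2,334.53 +$21.01 interest = $2,355.54; pay $706.66 → $1,648.88
Quarter 2: $1,648.88 +$14.83 interest = $1,663.71; pay $499.11 → $1,164.60
Quarter 3: $1,164.60 +$10.48 interest = $1,175.08; pay $352.52 → $822.56
Quarter 4: $822.56 +$7.40 interest = $829.96; pay $248.98 → $580.98
Quarter 5: $580.98 +$5.22 interest = $586.20; pay $175.86 → $410.34
Quarter 6: $410.34 +$3.69 interest = $414.03; pay $135.00 → $279.03
Quarter 7: $279.03 +$2.51 interest = $281.54; pay $135.00 → $146.54
Quarter 8: $146.54 +$1.31 interest = $147.85; pay $135.00 → $12.85
Quarter 9: $12.85 +$0.11 interest = $12.96; pay $12.96 → $0.00
Total paid: $2,401.09

$2,401.09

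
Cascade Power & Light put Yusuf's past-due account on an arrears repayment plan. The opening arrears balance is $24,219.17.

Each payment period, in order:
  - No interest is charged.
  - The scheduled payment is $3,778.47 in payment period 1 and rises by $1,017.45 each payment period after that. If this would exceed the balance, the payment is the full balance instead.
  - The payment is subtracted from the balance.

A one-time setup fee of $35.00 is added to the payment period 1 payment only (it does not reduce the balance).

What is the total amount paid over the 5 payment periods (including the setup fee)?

Payment period 1: $24,219.17 − $3,778.47 (+ $35.00 fee) → $20,440.70
Payment period 2: $20,440.70 − $4,795.92 → $15,644.78
Payment period 3: $15,644.78 − $5,813.37 → $9,831.41
Payment period 4: $9,831.41 − $6,830.82 → $3,000.59
Payment period 5: $3,000.59 − $3,000.59 → $0.00
Total paid: $24,254.17

$24,254.17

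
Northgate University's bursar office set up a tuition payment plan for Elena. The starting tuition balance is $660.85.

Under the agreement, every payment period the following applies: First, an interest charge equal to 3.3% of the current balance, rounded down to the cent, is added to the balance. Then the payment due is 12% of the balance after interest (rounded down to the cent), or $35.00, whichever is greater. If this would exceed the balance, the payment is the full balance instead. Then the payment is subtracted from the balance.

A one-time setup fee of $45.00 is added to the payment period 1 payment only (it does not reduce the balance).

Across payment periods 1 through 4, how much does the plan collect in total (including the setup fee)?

Payment period 1: $660.85 +$21.80 interest = $682.65; pay $81.91 (+ $45.00 fee) → $600.74
Payment period 2: $600.74 +$19.82 interest = $620.56; pay $74.46 → $546.10
Payment period 3: $546.10 +$18.02 interest = $564.12; pay $67.69 → $496.43
Payment period 4: $496.43 +$16.38 interest = $512.81; pay $61.53 → $451.28
Total paid: $330.59

$330.59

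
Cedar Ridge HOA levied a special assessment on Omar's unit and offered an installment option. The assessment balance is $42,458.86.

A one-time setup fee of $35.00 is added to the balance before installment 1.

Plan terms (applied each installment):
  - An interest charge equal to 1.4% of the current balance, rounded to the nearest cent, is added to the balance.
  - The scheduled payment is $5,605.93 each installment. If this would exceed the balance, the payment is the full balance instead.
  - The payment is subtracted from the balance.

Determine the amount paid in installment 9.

$390.83

# | Opening | Interest | Payment | End bal
1 | $42,493.86 | $594.91 | $5,605.93 | $37,482.84
2 | $37,482.84 | $524.76 | $5,605.93 | $32,401.67
3 | $32,401.67 | $453.62 | $5,605.93 | $27,249.36
4 | $27,249.36 | $381.49 | $5,605.93 | $22,024.92
5 | $22,024.92 | $308.35 | $5,605.93 | $16,727.34
6 | $16,727.34 | $234.18 | $5,605.93 | $11,355.59
7 | $11,355.59 | $158.98 | $5,605.93 | $5,908.64
8 | $5,908.64 | $82.72 | $5,605.93 | $385.43
9 | $385.43 | $5.40 | $390.83 | $0.00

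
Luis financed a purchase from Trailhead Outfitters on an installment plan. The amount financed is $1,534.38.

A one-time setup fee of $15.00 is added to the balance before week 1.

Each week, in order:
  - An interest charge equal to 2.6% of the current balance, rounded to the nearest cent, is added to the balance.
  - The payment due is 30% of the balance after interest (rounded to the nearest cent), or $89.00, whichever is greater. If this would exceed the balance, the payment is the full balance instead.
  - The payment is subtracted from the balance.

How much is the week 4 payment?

$176.67

Week 1: opening $1,549.38; interest $40.28 → $1,589.66; payment $476.90; balance $1,112.76
Week 2: opening $1,112.76; interest $28.93 → $1,141.69; payment $342.51; balance $799.18
Week 3: opening $799.18; interest $20.78 → $819.96; payment $245.99; balance $573.97
Week 4: opening $573.97; interest $14.92 → $588.89; payment $176.67; balance $412.22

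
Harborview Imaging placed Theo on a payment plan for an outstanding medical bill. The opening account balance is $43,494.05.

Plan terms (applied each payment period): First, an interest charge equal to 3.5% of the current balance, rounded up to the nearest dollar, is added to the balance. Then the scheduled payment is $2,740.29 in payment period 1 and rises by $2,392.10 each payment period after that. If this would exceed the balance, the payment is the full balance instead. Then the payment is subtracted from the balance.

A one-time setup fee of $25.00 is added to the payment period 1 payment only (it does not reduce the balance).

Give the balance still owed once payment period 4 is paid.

Payment period 1: opening $43,494.05; interest $1,523.00 → $45,017.05; payment $2,740.29 (+ $25.00 fee); balance $42,276.76
Payment period 2: opening $42,276.76; interest $1,480.00 → $43,756.76; payment $5,132.39; balance $38,624.37
Payment period 3: opening $38,624.37; interest $1,352.00 → $39,976.37; payment $7,524.49; balance $32,451.88
Payment period 4: opening $32,451.88; interest $1,136.00 → $33,587.88; payment $9,916.59; balance $23,671.29

$23,671.29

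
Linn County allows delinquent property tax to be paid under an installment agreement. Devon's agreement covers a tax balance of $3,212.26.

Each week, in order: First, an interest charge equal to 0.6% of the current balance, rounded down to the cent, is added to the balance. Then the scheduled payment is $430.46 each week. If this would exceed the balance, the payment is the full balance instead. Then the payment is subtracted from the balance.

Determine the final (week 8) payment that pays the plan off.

Week 1: opening $3,212.26; interest $19.27 → $3,231.53; payment $430.46; balance $2,801.07
Week 2: opening $2,801.07; interest $16.80 → $2,817.87; payment $430.46; balance $2,387.41
Week 3: opening $2,387.41; interest $14.32 → $2,401.73; payment $430.46; balance $1,971.27
Week 4: opening $1,971.27; interest $11.82 → $1,983.09; payment $430.46; balance $1,552.63
Week 5: opening $1,552.63; interest $9.31 → $1,561.94; payment $430.46; balance $1,131.48
Week 6: opening $1,131.48; interest $6.78 → $1,138.26; payment $430.46; balance $707.80
Week 7: opening $707.80; interest $4.24 → $712.04; payment $430.46; balance $281.58
Week 8: opening $281.58; interest $1.68 → $283.26; payment $283.26; balance $0.00

$283.26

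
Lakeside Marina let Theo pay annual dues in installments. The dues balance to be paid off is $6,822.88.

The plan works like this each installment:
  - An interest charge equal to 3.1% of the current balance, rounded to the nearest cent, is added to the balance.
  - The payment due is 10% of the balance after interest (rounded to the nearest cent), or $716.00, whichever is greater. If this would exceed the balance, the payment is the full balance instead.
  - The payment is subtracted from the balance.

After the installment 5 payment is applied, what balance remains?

$4,139.11

Installment 1: opening $6,822.88; interest $211.51 → $7,034.39; payment $716.00; balance $6,318.39
Installment 2: opening $6,318.39; interest $195.87 → $6,514.26; payment $716.00; balance $5,798.26
Installment 3: opening $5,798.26; interest $179.75 → $5,978.01; payment $716.00; balance $5,262.01
Installment 4: opening $5,262.01; interest $163.12 → $5,425.13; payment $716.00; balance $4,709.13
Installment 5: opening $4,709.13; interest $145.98 → $4,855.11; payment $716.00; balance $4,139.11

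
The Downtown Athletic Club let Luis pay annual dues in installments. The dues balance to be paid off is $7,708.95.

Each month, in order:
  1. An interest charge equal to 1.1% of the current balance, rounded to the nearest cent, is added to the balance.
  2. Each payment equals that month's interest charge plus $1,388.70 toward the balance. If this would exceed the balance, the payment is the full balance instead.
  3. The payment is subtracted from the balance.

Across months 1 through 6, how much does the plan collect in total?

$7,988.61

Month 1: $7,708.95 +$84.80 interest = $7,793.75; pay $1,473.50 → $6,320.25
Month 2: $6,320.25 +$69.52 interest = $6,389.77; pay $1,458.22 → $4,931.55
Month 3: $4,931.55 +$54.25 interest = $4,985.80; pay $1,442.95 → $3,542.85
Month 4: $3,542.85 +$38.97 interest = $3,581.82; pay $1,427.67 → $2,154.15
Month 5: $2,154.15 +$23.70 interest = $2,177.85; pay $1,412.40 → $765.45
Month 6: $765.45 +$8.42 interest = $773.87; pay $773.87 → $0.00
Total paid: $7,988.61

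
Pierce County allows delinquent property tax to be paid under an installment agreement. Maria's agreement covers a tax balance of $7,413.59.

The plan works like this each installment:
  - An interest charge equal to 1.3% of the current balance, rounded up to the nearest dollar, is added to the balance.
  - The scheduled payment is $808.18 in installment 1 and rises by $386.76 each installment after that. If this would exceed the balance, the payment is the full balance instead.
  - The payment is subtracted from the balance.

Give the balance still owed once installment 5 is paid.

Installment 1: $7,413.59 +$97.00 interest = $7,510.59; pay $808.18 → $6,702.41
Installment 2: $6,702.41 +$88.00 interest = $6,790.41; pay $1,194.94 → $5,595.47
Installment 3: $5,595.47 +$73.00 interest = $5,668.47; pay $1,581.70 → $4,086.77
Installment 4: $4,086.77 +$54.00 interest = $4,140.77; pay $1,968.46 → $2,172.31
Installment 5: $2,172.31 +$29.00 interest = $2,201.31; pay $2,201.31 → $0.00

$0.00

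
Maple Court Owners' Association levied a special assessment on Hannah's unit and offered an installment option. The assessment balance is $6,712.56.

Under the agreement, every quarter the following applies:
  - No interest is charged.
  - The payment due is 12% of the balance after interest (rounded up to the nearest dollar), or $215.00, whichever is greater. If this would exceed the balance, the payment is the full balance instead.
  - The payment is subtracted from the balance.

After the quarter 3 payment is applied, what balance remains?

$4,573.56

Quarter 1: $6,712.56 − $806.00 → $5,906.56
Quarter 2: $5,906.56 − $709.00 → $5,197.56
Quarter 3: $5,197.56 − $624.00 → $4,573.56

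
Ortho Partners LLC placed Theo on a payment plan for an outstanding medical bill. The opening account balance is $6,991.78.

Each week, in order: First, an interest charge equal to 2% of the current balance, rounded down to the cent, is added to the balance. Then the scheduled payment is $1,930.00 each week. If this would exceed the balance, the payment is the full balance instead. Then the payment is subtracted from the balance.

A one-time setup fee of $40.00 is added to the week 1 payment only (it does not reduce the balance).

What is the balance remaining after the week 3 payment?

# | Opening | Interest | Payment | Fee | End bal
1 | $6,991.78 | $139.83 | $1,930.00 | $40.00 | $5,201.61
2 | $5,201.61 | $104.03 | $1,930.00 | — | $3,375.64
3 | $3,375.64 | $67.51 | $1,930.00 | — | $1,513.15

$1,513.15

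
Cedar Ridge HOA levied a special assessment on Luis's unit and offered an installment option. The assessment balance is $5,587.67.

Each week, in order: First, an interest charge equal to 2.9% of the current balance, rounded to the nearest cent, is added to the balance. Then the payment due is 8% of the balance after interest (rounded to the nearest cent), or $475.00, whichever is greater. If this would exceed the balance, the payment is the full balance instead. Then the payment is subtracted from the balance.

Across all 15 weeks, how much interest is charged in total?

Week 1: $5,587.67 +$162.04 interest = $5,749.71; pay $475.00 → $5,274.71
Week 2: $5,274.71 +$152.97 interest = $5,427.68; pay $475.00 → $4,952.68
Week 3: $4,952.68 +$143.63 interest = $5,096.31; pay $475.00 → $4,621.31
Week 4: $4,621.31 +$134.02 interest = $4,755.33; pay $475.00 → $4,280.33
Week 5: $4,280.33 +$124.13 interest = $4,404.46; pay $475.00 → $3,929.46
Week 6: $3,929.46 +$113.95 interest = $4,043.41; pay $475.00 → $3,568.41
Week 7: $3,568.41 +$103.48 interest = $3,671.89; pay $475.00 → $3,196.89
Week 8: $3,196.89 +$92.71 interest = $3,289.60; pay $475.00 → $2,814.60
Week 9: $2,814.60 +$81.62 interest = $2,896.22; pay $475.00 → $2,421.22
Week 10: $2,421.22 +$70.22 interest = $2,491.44; pay $475.00 → $2,016.44
Week 11: $2,016.44 +$58.48 interest = $2,074.92; pay $475.00 → $1,599.92
Week 12: $1,599.92 +$46.40 interest = $1,646.32; pay $475.00 → $1,171.32
Week 13: $1,171.32 +$33.97 interest = $1,205.29; pay $475.00 → $730.29
Week 14: $730.29 +$21.18 interest = $751.47; pay $475.00 → $276.47
Week 15: $276.47 +$8.02 interest = $284.49; pay $284.49 → $0.00
Total interest: $162.04 + $152.97 + $143.63 + $134.02 + $124.13 + $113.95 + $103.48 + $92.71 + $81.62 + $70.22 + $58.48 + $46.40 + $33.97 + $21.18 + $8.02 = $1,346.82

$1,346.82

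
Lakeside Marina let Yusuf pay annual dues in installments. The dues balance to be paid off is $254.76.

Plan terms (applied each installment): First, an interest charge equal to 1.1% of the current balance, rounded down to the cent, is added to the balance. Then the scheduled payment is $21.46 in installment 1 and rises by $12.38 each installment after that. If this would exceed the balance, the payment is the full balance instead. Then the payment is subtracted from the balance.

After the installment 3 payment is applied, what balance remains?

$160.88

Installment 1: opening $254.76; interest $2.80 → $257.56; payment $21.46; balance $236.10
Installment 2: opening $236.10; interest $2.59 → $238.69; payment $33.84; balance $204.85
Installment 3: opening $204.85; interest $2.25 → $207.10; payment $46.22; balance $160.88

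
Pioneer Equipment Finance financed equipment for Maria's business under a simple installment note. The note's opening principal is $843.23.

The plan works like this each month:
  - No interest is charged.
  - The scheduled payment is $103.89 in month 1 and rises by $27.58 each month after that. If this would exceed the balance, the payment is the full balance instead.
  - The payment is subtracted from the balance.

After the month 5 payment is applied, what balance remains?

Month 1: $843.23 − $103.89 → $739.34
Month 2: $739.34 − $131.47 → $607.87
Month 3: $607.87 − $159.05 → $448.82
Month 4: $448.82 − $186.63 → $262.19
Month 5: $262.19 − $214.21 → $47.98

$47.98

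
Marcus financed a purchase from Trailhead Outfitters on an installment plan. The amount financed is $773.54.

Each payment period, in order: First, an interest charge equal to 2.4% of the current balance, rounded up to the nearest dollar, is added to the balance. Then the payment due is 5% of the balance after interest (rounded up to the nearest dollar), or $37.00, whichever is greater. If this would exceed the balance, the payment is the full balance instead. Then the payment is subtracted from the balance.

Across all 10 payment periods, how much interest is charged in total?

Payment period 1: opening $773.54; interest $19.00 → $792.54; payment $40.00; balance $752.54
Payment period 2: opening $752.54; interest $19.00 → $771.54; payment $39.00; balance $732.54
Payment period 3: opening $732.54; interest $18.00 → $750.54; payment $38.00; balance $712.54
Payment period 4: opening $712.54; interest $18.00 → $730.54; payment $37.00; balance $693.54
Payment period 5: opening $693.54; interest $17.00 → $710.54; payment $37.00; balance $673.54
Payment period 6: opening $673.54; interest $17.00 → $690.54; payment $37.00; balance $653.54
Payment period 7: opening $653.54; interest $16.00 → $669.54; payment $37.00; balance $632.54
Payment period 8: opening $632.54; interest $16.00 → $648.54; payment $37.00; balance $611.54
Payment period 9: opening $611.54; interest $15.00 → $626.54; payment $37.00; balance $589.54
Payment period 10: opening $589.54; interest $15.00 → $604.54; payment $37.00; balance $567.54
Total interest: $19.00 + $19.00 + $18.00 + $18.00 + $17.00 + $17.00 + $16.00 + $16.00 + $15.00 + $15.00 = $170.00

$170.00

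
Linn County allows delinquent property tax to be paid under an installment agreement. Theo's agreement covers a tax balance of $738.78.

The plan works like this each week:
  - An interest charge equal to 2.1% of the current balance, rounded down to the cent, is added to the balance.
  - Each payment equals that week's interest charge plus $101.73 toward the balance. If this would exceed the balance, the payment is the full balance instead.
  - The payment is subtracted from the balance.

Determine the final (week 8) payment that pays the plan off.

# | Opening | Interest | Payment | End bal
1 | $738.78 | $15.51 | $117.24 | $637.05
2 | $637.05 | $13.37 | $115.10 | $535.32
3 | $535.32 | $11.24 | $112.97 | $433.59
4 | $433.59 | $9.10 | $110.83 | $331.86
5 | $331.86 | $6.96 | $108.69 | $230.13
6 | $230.13 | $4.83 | $106.56 | $128.40
7 | $128.40 | $2.69 | $104.42 | $26.67
8 | $26.67 | $0.56 | $27.23 | $0.00

$27.23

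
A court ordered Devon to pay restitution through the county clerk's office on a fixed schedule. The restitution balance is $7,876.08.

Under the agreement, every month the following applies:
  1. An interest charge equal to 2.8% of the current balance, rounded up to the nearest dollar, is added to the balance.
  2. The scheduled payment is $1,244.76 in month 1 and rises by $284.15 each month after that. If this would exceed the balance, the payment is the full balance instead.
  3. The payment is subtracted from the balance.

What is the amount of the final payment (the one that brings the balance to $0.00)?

$1,922.14

Month 1: opening $7,876.08; interest $221.00 → $8,097.08; payment $1,244.76; balance $6,852.32
Month 2: opening $6,852.32; interest $192.00 → $7,044.32; payment $1,528.91; balance $5,515.41
Month 3: opening $5,515.41; interest $155.00 → $5,670.41; payment $1,813.06; balance $3,857.35
Month 4: opening $3,857.35; interest $109.00 → $3,966.35; payment $2,097.21; balance $1,869.14
Month 5: opening $1,869.14; interest $53.00 → $1,922.14; payment $1,922.14; balance $0.00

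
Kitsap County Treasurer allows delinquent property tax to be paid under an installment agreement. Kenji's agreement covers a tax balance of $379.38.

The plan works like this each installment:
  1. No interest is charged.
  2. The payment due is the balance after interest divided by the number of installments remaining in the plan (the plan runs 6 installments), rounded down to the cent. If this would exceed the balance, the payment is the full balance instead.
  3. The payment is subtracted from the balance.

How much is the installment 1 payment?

$63.23

Installment 1: $379.38 − $63.23 → $316.15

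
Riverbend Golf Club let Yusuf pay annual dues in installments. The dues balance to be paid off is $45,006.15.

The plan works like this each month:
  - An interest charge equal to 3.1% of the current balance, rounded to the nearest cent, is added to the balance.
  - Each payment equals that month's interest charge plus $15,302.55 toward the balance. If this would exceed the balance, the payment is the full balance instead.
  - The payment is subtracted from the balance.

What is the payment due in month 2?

Month 1: opening $45,006.15; interest $1,395.19 → $46,401.34; payment $16,697.74; balance $29,703.60
Month 2: opening $29,703.60; interest $920.81 → $30,624.41; payment $16,223.36; balance $14,401.05

$16,223.36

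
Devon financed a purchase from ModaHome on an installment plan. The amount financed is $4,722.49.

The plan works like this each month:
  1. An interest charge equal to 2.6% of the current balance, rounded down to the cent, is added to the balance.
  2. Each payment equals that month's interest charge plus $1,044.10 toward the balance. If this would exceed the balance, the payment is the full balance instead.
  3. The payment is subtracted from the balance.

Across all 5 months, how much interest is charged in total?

$342.43

Month 1: $4,722.49 +$122.78 interest = $4,845.27; pay $1,166.88 → $3,678.39
Month 2: $3,678.39 +$95.63 interest = $3,774.02; pay $1,139.73 → $2,634.29
Month 3: $2,634.29 +$68.49 interest = $2,702.78; pay $1,112.59 → $1,590.19
Month 4: $1,590.19 +$41.34 interest = $1,631.53; pay $1,085.44 → $546.09
Month 5: $546.09 +$14.19 interest = $560.28; pay $560.28 → $0.00
Total interest: $122.78 + $95.63 + $68.49 + $41.34 + $14.19 = $342.43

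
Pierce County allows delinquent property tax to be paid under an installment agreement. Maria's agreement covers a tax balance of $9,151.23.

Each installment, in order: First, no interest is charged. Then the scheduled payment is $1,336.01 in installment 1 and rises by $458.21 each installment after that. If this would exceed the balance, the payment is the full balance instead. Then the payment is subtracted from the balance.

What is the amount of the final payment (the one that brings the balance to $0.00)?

$1,057.93

# | Opening | Payment | End bal
1 | $9,151.23 | $1,336.01 | $7,815.22
2 | $7,815.22 | $1,794.22 | $6,021.00
3 | $6,021.00 | $2,252.43 | $3,768.57
4 | $3,768.57 | $2,710.64 | $1,057.93
5 | $1,057.93 | $1,057.93 | $0.00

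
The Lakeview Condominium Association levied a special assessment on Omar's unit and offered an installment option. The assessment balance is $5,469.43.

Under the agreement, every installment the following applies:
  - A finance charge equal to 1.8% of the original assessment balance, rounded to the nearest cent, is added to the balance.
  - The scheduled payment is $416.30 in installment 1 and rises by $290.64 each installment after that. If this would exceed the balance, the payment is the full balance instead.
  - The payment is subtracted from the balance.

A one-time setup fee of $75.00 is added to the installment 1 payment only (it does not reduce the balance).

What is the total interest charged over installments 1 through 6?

Installment 1: opening $5,469.43; interest $98.45 → $5,567.88; payment $416.30 (+ $75.00 fee); balance $5,151.58
Installment 2: opening $5,151.58; interest $98.45 → $5,250.03; payment $706.94; balance $4,543.09
Installment 3: opening $4,543.09; interest $98.45 → $4,641.54; payment $997.58; balance $3,643.96
Installment 4: opening $3,643.96; interest $98.45 → $3,742.41; payment $1,288.22; balance $2,454.19
Installment 5: opening $2,454.19; interest $98.45 → $2,552.64; payment $1,578.86; balance $973.78
Installment 6: opening $973.78; interest $98.45 → $1,072.23; payment $1,072.23; balance $0.00
Total interest: $98.45 + $98.45 + $98.45 + $98.45 + $98.45 + $98.45 = $590.70

$590.70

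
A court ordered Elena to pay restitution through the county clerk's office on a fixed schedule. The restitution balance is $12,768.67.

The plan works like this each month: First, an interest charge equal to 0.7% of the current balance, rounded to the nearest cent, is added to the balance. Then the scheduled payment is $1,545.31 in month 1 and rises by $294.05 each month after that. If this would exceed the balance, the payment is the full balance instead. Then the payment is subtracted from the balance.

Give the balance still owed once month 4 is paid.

$5,110.97

Month 1: opening $12,768.67; interest $89.38 → $12,858.05; payment $1,545.31; balance $11,312.74
Month 2: opening $11,312.74; interest $79.19 → $11,391.93; payment $1,839.36; balance $9,552.57
Month 3: opening $9,552.57; interest $66.87 → $9,619.44; payment $2,133.41; balance $7,486.03
Month 4: opening $7,486.03; interest $52.40 → $7,538.43; payment $2,427.46; balance $5,110.97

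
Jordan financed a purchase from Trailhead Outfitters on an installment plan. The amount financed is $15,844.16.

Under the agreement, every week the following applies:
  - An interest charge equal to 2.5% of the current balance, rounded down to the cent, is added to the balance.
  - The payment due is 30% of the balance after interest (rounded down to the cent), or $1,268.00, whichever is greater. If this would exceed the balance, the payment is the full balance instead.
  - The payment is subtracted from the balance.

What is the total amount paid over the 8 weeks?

$17,115.41

Week 1: opening $15,844.16; interest $396.10 → $16,240.26; payment $4,872.07; balance $11,368.19
Week 2: opening $11,368.19; interest $284.20 → $11,652.39; payment $3,495.71; balance $8,156.68
Week 3: opening $8,156.68; interest $203.91 → $8,360.59; payment $2,508.17; balance $5,852.42
Week 4: opening $5,852.42; interest $146.31 → $5,998.73; payment $1,799.61; balance $4,199.12
Week 5: opening $4,199.12; interest $104.97 → $4,304.09; payment $1,291.22; balance $3,012.87
Week 6: opening $3,012.87; interest $75.32 → $3,088.19; payment $1,268.00; balance $1,820.19
Week 7: opening $1,820.19; interest $45.50 → $1,865.69; payment $1,268.00; balance $597.69
Week 8: opening $597.69; interest $14.94 → $612.63; payment $612.63; balance $0.00
Total paid: $17,115.41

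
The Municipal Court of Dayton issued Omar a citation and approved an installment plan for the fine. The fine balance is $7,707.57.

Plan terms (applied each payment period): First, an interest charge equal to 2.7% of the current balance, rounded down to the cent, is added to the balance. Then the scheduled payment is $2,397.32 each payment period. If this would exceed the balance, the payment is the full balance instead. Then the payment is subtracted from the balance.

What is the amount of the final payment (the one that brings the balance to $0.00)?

# | Opening | Interest | Payment | End bal
1 | $7,707.57 | $208.10 | $2,397.32 | $5,518.35
2 | $5,518.35 | $148.99 | $2,397.32 | $3,270.02
3 | $3,270.02 | $88.29 | $2,397.32 | $960.99
4 | $960.99 | $25.94 | $986.93 | $0.00

$986.93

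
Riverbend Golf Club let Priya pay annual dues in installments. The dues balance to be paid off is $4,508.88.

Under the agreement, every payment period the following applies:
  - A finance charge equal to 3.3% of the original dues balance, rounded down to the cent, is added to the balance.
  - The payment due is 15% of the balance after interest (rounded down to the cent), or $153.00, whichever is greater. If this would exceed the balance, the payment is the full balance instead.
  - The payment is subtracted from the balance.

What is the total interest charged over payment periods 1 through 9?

# | Opening | Interest | Payment | End bal
1 | $4,508.88 | $148.79 | $698.65 | $3,959.02
2 | $3,959.02 | $148.79 | $616.17 | $3,491.64
3 | $3,491.64 | $148.79 | $546.06 | $3,094.37
4 | $3,094.37 | $148.79 | $486.47 | $2,756.69
5 | $2,756.69 | $148.79 | $435.82 | $2,469.66
6 | $2,469.66 | $148.79 | $392.76 | $2,225.69
7 | $2,225.69 | $148.79 | $356.17 | $2,018.31
8 | $2,018.31 | $148.79 | $325.06 | $1,842.04
9 | $1,842.04 | $148.79 | $298.62 | $1,692.21
Total interest: $148.79 + $148.79 + $148.79 + $148.79 + $148.79 + $148.79 + $148.79 + $148.79 + $148.79 = $1,339.11

$1,339.11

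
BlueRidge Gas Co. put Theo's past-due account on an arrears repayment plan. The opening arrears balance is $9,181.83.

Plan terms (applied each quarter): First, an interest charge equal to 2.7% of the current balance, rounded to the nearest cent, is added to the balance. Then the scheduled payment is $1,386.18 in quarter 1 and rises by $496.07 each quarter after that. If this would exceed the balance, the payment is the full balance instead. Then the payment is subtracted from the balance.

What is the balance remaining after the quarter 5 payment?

$0.00

Quarter 1: opening $9,181.83; interest $247.91 → $9,429.74; payment $1,386.18; balance $8,043.56
Quarter 2: opening $8,043.56; interest $217.18 → $8,260.74; payment $1,882.25; balance $6,378.49
Quarter 3: opening $6,378.49; interest $172.22 → $6,550.71; payment $2,378.32; balance $4,172.39
Quarter 4: opening $4,172.39; interest $112.65 → $4,285.04; payment $2,874.39; balance $1,410.65
Quarter 5: opening $1,410.65; interest $38.09 → $1,448.74; payment $1,448.74; balance $0.00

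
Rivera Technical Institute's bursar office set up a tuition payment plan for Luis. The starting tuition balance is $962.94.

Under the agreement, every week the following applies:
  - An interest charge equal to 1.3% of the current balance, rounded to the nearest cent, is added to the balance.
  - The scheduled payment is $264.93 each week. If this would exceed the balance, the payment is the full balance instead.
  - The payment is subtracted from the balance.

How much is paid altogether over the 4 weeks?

Week 1: $962.94 +$12.52 interest = $975.46; pay $264.93 → $710.53
Week 2: $710.53 +$9.24 interest = $719.77; pay $264.93 → $454.84
Week 3: $454.84 +$5.91 interest = $460.75; pay $264.93 → $195.82
Week 4: $195.82 +$2.55 interest = $198.37; pay $198.37 → $0.00
Total paid: $993.16

$993.16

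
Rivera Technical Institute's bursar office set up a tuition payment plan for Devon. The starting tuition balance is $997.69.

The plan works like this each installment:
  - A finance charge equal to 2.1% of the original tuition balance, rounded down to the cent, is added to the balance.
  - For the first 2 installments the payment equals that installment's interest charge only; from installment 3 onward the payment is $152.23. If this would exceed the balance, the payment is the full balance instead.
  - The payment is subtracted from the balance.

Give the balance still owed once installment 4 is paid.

$735.13

Installment 1: $997.69 +$20.95 interest = $1,018.64; pay $20.95 → $997.69
Installment 2: $997.69 +$20.95 interest = $1,018.64; pay $20.95 → $997.69
Installment 3: $997.69 +$20.95 interest = $1,018.64; pay $152.23 → $866.41
Installment 4: $866.41 +$20.95 interest = $887.36; pay $152.23 → $735.13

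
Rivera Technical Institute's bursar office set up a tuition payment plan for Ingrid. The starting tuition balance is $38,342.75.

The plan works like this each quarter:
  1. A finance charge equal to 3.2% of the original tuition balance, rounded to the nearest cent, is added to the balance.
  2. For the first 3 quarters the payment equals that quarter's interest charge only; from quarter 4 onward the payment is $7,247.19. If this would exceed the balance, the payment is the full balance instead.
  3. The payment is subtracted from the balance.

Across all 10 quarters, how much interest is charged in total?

$12,269.70

Quarter 1: $38,342.75 +$1,226.97 interest = $39,569.72; pay $1,226.97 → $38,342.75
Quarter 2: $38,342.75 +$1,226.97 interest = $39,569.72; pay $1,226.97 → $38,342.75
Quarter 3: $38,342.75 +$1,226.97 interest = $39,569.72; pay $1,226.97 → $38,342.75
Quarter 4: $38,342.75 +$1,226.97 interest = $39,569.72; pay $7,247.19 → $32,322.53
Quarter 5: $32,322.53 +$1,226.97 interest = $33,549.50; pay $7,247.19 → $26,302.31
Quarter 6: $26,302.31 +$1,226.97 interest = $27,529.28; pay $7,247.19 → $20,282.09
Quarter 7: $20,282.09 +$1,226.97 interest = $21,509.06; pay $7,247.19 → $14,261.87
Quarter 8: $14,261.87 +$1,226.97 interest = $15,488.84; pay $7,247.19 → $8,241.65
Quarter 9: $8,241.65 +$1,226.97 interest = $9,468.62; pay $7,247.19 → $2,221.43
Quarter 10: $2,221.43 +$1,226.97 interest = $3,448.40; pay $3,448.40 → $0.00
Total interest: $1,226.97 + $1,226.97 + $1,226.97 + $1,226.97 + $1,226.97 + $1,226.97 + $1,226.97 + $1,226.97 + $1,226.97 + $1,226.97 = $12,269.70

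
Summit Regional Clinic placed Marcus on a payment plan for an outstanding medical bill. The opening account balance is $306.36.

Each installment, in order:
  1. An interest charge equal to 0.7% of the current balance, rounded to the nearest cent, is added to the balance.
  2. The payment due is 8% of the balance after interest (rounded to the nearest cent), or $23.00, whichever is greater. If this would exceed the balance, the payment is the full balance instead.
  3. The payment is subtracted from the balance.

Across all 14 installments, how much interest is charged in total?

Installment 1: opening $306.36; interest $2.14 → $308.50; payment $24.68; balance $283.82
Installment 2: opening $283.82; interest $1.99 → $285.81; payment $23.00; balance $262.81
Installment 3: opening $262.81; interest $1.84 → $264.65; payment $23.00; balance $241.65
Installment 4: opening $241.65; interest $1.69 → $243.34; payment $23.00; balance $220.34
Installment 5: opening $220.34; interest $1.54 → $221.88; payment $23.00; balance $198.88
Installment 6: opening $198.88; interest $1.39 → $200.27; payment $23.00; balance $177.27
Installment 7: opening $177.27; interest $1.24 → $178.51; payment $23.00; balance $155.51
Installment 8: opening $155.51; interest $1.09 → $156.60; payment $23.00; balance $133.60
Installment 9: opening $133.60; interest $0.94 → $134.54; payment $23.00; balance $111.54
Installment 10: opening $111.54; interest $0.78 → $112.32; payment $23.00; balance $89.32
Installment 11: opening $89.32; interest $0.63 → $89.95; payment $23.00; balance $66.95
Installment 12: opening $66.95; interest $0.47 → $67.42; payment $23.00; balance $44.42
Installment 13: opening $44.42; interest $0.31 → $44.73; payment $23.00; balance $21.73
Installment 14: opening $21.73; interest $0.15 → $21.88; payment $21.88; balance $0.00
Total interest: $2.14 + $1.99 + $1.84 + $1.69 + $1.54 + $1.39 + $1.24 + $1.09 + $0.94 + $0.78 + $0.63 + $0.47 + $0.31 + $0.15 = $16.20

$16.20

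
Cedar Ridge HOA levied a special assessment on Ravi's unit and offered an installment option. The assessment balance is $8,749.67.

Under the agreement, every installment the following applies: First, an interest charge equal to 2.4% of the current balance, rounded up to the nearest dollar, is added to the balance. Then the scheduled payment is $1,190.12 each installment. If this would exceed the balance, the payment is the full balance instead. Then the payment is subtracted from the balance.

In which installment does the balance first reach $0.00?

9

Installment 1: opening $8,749.67; interest $210.00 → $8,959.67; payment $1,190.12; balance $7,769.55
Installment 2: opening $7,769.55; interest $187.00 → $7,956.55; payment $1,190.12; balance $6,766.43
Installment 3: opening $6,766.43; interest $163.00 → $6,929.43; payment $1,190.12; balance $5,739.31
Installment 4: opening $5,739.31; interest $138.00 → $5,877.31; payment $1,190.12; balance $4,687.19
Installment 5: opening $4,687.19; interest $113.00 → $4,800.19; payment $1,190.12; balance $3,610.07
Installment 6: opening $3,610.07; interest $87.00 → $3,697.07; payment $1,190.12; balance $2,506.95
Installment 7: opening $2,506.95; interest $61.00 → $2,567.95; payment $1,190.12; balance $1,377.83
Installment 8: opening $1,377.83; interest $34.00 → $1,411.83; payment $1,190.12; balance $221.71
Installment 9: opening $221.71; interest $6.00 → $227.71; payment $227.71; balance $0.00
Balance reaches $0.00 in installment 9.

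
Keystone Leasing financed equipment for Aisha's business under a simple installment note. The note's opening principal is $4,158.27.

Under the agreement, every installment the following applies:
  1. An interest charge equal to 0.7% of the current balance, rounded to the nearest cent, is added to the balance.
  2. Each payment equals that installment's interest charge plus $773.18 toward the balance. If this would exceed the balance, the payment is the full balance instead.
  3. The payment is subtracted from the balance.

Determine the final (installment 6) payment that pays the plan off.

$294.42

# | Opening | Interest | Payment | End bal
1 | $4,158.27 | $29.11 | $802.29 | $3,385.09
2 | $3,385.09 | $23.70 | $796.88 | $2,611.91
3 | $2,611.91 | $18.28 | $791.46 | $1,838.73
4 | $1,838.73 | $12.87 | $786.05 | $1,065.55
5 | $1,065.55 | $7.46 | $780.64 | $292.37
6 | $292.37 | $2.05 | $294.42 | $0.00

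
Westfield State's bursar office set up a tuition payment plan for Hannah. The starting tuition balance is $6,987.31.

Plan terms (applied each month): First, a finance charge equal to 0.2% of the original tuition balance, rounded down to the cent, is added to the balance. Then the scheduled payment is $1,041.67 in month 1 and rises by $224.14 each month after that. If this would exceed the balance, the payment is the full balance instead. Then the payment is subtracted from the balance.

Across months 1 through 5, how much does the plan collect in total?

$7,057.16

Month 1: opening $6,987.31; interest $13.97 → $7,001.28; payment $1,041.67; balance $5,959.61
Month 2: opening $5,959.61; interest $13.97 → $5,973.58; payment $1,265.81; balance $4,707.77
Month 3: opening $4,707.77; interest $13.97 → $4,721.74; payment $1,489.95; balance $3,231.79
Month 4: opening $3,231.79; interest $13.97 → $3,245.76; payment $1,714.09; balance $1,531.67
Month 5: opening $1,531.67; interest $13.97 → $1,545.64; payment $1,545.64; balance $0.00
Total paid: $7,057.16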